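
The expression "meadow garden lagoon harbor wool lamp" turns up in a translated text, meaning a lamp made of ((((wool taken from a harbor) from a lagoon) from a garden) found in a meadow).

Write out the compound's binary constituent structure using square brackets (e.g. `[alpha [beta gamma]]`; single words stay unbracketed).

Whole compound: head "lamp", modifier "meadow garden lagoon harbor wool".
"meadow garden lagoon harbor wool" → head "wool" (specifically "garden lagoon harbor wool"), modifier "meadow".
"garden lagoon harbor wool" → head "wool" (specifically "lagoon harbor wool"), modifier "garden".
"lagoon harbor wool" → head "wool" (specifically "harbor wool"), modifier "lagoon".
"harbor wool" → head "wool", modifier "harbor".
Assembled: [[meadow [garden [lagoon [harbor wool]]]] lamp].

[[meadow [garden [lagoon [harbor wool]]]] lamp]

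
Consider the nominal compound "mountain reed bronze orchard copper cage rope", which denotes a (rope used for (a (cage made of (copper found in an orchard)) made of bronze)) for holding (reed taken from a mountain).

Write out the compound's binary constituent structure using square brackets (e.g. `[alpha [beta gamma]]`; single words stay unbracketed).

[[mountain reed] [[bronze [[orchard copper] cage]] rope]]

Whole compound: head "rope" (specifically "bronze orchard copper cage rope"), modifier "mountain reed".
"mountain reed" → head "reed", modifier "mountain".
"bronze orchard copper cage rope" → head "rope", modifier "bronze orchard copper cage".
"bronze orchard copper cage" → head "cage" (specifically "orchard copper cage"), modifier "bronze".
"orchard copper cage" → head "cage", modifier "orchard copper".
"orchard copper" → head "copper", modifier "orchard".
Putting it together: [[mountain reed] [[bronze [[orchard copper] cage]] rope]].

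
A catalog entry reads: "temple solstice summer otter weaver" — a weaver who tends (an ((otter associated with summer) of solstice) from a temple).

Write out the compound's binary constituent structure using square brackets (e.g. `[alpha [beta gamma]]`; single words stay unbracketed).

Overall it is a kind of weaver; the modifier is "temple solstice summer otter".
"temple solstice summer otter" → head "otter" (specifically "solstice summer otter"), modifier "temple".
"solstice summer otter" → head "otter" (specifically "summer otter"), modifier "solstice".
"summer otter" → head "otter", modifier "summer".
Putting it together: [[temple [solstice [summer otter]]] weaver].

[[temple [solstice [summer otter]]] weaver]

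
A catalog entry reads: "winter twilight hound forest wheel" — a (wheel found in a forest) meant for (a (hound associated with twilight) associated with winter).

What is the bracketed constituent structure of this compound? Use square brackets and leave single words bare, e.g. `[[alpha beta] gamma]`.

Whole compound: head "wheel" (specifically "forest wheel"), modifier "winter twilight hound".
Inside "winter twilight hound": head "hound" (specifically "twilight hound"), modifier "winter".
Inside "twilight hound": head "hound", modifier "twilight".
Inside "forest wheel": head "wheel", modifier "forest".
So the structure is [[winter [twilight hound]] [forest wheel]].

[[winter [twilight hound]] [forest wheel]]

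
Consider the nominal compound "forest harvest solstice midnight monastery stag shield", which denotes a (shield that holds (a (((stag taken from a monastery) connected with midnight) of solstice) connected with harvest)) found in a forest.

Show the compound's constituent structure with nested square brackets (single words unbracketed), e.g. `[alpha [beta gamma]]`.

At the top level: head "shield" (specifically "harvest solstice midnight monastery stag shield"); modifier "forest".
Inside "harvest solstice midnight monastery stag shield": head "shield", modifier "harvest solstice midnight monastery stag".
Inside "harvest solstice midnight monastery stag": head "stag" (specifically "solstice midnight monastery stag"), modifier "harvest".
Inside "solstice midnight monastery stag": head "stag" (specifically "midnight monastery stag"), modifier "solstice".
Inside "midnight monastery stag": head "stag" (specifically "monastery stag"), modifier "midnight".
Inside "monastery stag": head "stag", modifier "monastery".
Putting it together: [forest [[harvest [solstice [midnight [monastery stag]]]] shield]].

[forest [[harvest [solstice [midnight [monastery stag]]]] shield]]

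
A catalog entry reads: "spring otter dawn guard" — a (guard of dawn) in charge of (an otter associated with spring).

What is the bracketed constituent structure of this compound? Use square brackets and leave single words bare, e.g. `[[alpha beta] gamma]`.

The outermost head in the paraphrase is "guard" (specifically "dawn guard"), modified by "spring otter".
Within "spring otter", the head is "otter" and the modifier is "spring".
Within "dawn guard", the head is "guard" and the modifier is "dawn".
So the structure is [[spring otter] [dawn guard]].

[[spring otter] [dawn guard]]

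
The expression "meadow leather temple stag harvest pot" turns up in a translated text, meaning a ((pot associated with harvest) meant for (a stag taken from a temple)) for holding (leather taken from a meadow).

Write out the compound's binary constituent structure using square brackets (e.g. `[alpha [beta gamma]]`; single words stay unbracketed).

At the top level: head "pot" (specifically "temple stag harvest pot"); modifier "meadow leather".
"meadow leather" → head "leather", modifier "meadow".
"temple stag harvest pot" → head "pot" (specifically "harvest pot"), modifier "temple stag".
"temple stag" → head "stag", modifier "temple".
"harvest pot" → head "pot", modifier "harvest".
Assembled: [[meadow leather] [[temple stag] [harvest pot]]].

[[meadow leather] [[temple stag] [harvest pot]]]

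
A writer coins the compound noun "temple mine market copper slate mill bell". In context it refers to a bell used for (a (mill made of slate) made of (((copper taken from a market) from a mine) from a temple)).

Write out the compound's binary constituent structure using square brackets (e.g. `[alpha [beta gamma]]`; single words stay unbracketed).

[[[temple [mine [market copper]]] [slate mill]] bell]

The outermost head in the paraphrase is "bell", modified by "temple mine market copper slate mill".
"temple mine market copper slate mill" → head "mill" (specifically "slate mill"), modifier "temple mine market copper".
"temple mine market copper" → head "copper" (specifically "mine market copper"), modifier "temple".
"mine market copper" → head "copper" (specifically "market copper"), modifier "mine".
"market copper" → head "copper", modifier "market".
"slate mill" → head "mill", modifier "slate".
Assembled: [[[temple [mine [market copper]]] [slate mill]] bell].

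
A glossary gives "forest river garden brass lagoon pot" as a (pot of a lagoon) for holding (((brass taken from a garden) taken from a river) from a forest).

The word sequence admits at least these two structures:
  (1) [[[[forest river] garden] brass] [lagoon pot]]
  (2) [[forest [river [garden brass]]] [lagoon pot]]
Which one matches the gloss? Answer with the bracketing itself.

[[forest [river [garden brass]]] [lagoon pot]]

The paraphrase's head is the "pot" part ("lagoon pot"); its modifier is "forest river garden brass".
That top-level split, carried through the inner groups, gives [[forest [river [garden brass]]] [lagoon pot]].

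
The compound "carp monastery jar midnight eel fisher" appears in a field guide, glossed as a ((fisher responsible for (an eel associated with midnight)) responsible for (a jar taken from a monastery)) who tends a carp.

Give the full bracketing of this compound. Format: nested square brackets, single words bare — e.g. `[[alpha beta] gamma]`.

[carp [[monastery jar] [[midnight eel] fisher]]]

At the top level: head "fisher" (specifically "monastery jar midnight eel fisher"); modifier "carp".
Within "monastery jar midnight eel fisher", the head is "fisher" (specifically "midnight eel fisher") and the modifier is "monastery jar".
Within "monastery jar", the head is "jar" and the modifier is "monastery".
Within "midnight eel fisher", the head is "fisher" and the modifier is "midnight eel".
Within "midnight eel", the head is "eel" and the modifier is "midnight".
Assembled: [carp [[monastery jar] [[midnight eel] fisher]]].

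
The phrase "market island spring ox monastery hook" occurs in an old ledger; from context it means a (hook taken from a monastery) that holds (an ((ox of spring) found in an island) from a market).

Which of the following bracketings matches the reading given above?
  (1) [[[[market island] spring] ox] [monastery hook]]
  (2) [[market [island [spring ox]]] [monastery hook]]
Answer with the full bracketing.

The paraphrase's head is the "hook" part ("monastery hook"); its modifier is "market island spring ox".
That top-level split, carried through the inner groups, gives [[market [island [spring ox]]] [monastery hook]].

[[market [island [spring ox]]] [monastery hook]]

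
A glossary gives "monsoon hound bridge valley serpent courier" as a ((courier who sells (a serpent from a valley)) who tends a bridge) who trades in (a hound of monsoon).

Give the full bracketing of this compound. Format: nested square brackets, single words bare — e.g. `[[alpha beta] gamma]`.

[[monsoon hound] [bridge [[valley serpent] courier]]]

Overall it is a kind of courier (specifically "bridge valley serpent courier"); the modifier is "monsoon hound".
Inside "monsoon hound": head "hound", modifier "monsoon".
Inside "bridge valley serpent courier": head "courier" (specifically "valley serpent courier"), modifier "bridge".
Inside "valley serpent courier": head "courier", modifier "valley serpent".
Inside "valley serpent": head "serpent", modifier "valley".
Assembled: [[monsoon hound] [bridge [[valley serpent] courier]]].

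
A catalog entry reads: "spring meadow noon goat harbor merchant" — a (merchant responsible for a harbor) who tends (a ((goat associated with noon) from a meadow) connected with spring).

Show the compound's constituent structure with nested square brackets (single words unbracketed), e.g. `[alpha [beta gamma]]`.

[[spring [meadow [noon goat]]] [harbor merchant]]

Overall it is a kind of merchant (specifically "harbor merchant"); the modifier is "spring meadow noon goat".
Inside "spring meadow noon goat": head "goat" (specifically "meadow noon goat"), modifier "spring".
Inside "meadow noon goat": head "goat" (specifically "noon goat"), modifier "meadow".
Inside "noon goat": head "goat", modifier "noon".
Inside "harbor merchant": head "merchant", modifier "harbor".
Assembled: [[spring [meadow [noon goat]]] [harbor merchant]].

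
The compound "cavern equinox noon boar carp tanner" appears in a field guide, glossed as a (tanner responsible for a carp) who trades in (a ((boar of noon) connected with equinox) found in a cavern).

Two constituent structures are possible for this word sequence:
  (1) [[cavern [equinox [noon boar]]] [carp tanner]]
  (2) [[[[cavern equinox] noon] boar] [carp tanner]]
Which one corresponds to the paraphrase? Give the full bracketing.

The paraphrase's head is the "tanner" part ("carp tanner"); its modifier is "cavern equinox noon boar".
That top-level split, carried through the inner groups, gives [[cavern [equinox [noon boar]]] [carp tanner]].

[[cavern [equinox [noon boar]]] [carp tanner]]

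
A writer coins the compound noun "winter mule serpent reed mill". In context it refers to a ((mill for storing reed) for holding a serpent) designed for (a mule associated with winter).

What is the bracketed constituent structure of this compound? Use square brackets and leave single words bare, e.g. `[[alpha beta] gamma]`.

At the top level: head "mill" (specifically "serpent reed mill"); modifier "winter mule".
Within "winter mule", the head is "mule" and the modifier is "winter".
Within "serpent reed mill", the head is "mill" (specifically "reed mill") and the modifier is "serpent".
Within "reed mill", the head is "mill" and the modifier is "reed".
Putting it together: [[winter mule] [serpent [reed mill]]].

[[winter mule] [serpent [reed mill]]]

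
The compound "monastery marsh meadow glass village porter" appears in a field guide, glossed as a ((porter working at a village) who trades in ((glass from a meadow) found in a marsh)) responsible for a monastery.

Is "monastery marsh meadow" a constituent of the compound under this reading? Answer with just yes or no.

The top-level split is [monastery] [marsh meadow glass village porter]; the full structure is [monastery [[marsh [meadow glass]] [village porter]]].
"monastery marsh meadow" straddles a constituent boundary, so it is not a single unit.

no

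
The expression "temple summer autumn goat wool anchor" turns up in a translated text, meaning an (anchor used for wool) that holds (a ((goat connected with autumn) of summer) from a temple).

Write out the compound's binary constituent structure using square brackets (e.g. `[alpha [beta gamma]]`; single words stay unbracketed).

The outermost head in the paraphrase is "anchor" (specifically "wool anchor"), modified by "temple summer autumn goat".
Inside "temple summer autumn goat": head "goat" (specifically "summer autumn goat"), modifier "temple".
Inside "summer autumn goat": head "goat" (specifically "autumn goat"), modifier "summer".
Inside "autumn goat": head "goat", modifier "autumn".
Inside "wool anchor": head "anchor", modifier "wool".
Assembled: [[temple [summer [autumn goat]]] [wool anchor]].

[[temple [summer [autumn goat]]] [wool anchor]]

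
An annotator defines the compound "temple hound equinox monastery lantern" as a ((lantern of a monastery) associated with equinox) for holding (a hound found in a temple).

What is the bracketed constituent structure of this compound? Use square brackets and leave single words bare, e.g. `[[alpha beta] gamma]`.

[[temple hound] [equinox [monastery lantern]]]

Overall it is a kind of lantern (specifically "equinox monastery lantern"); the modifier is "temple hound".
Inside "temple hound": head "hound", modifier "temple".
Inside "equinox monastery lantern": head "lantern" (specifically "monastery lantern"), modifier "equinox".
Inside "monastery lantern": head "lantern", modifier "monastery".
Putting it together: [[temple hound] [equinox [monastery lantern]]].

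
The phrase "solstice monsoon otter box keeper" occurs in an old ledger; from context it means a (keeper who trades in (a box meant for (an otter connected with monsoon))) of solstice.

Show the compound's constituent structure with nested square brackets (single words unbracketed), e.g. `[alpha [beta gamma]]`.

Overall it is a kind of keeper (specifically "monsoon otter box keeper"); the modifier is "solstice".
Inside "monsoon otter box keeper": head "keeper", modifier "monsoon otter box".
Inside "monsoon otter box": head "box", modifier "monsoon otter".
Inside "monsoon otter": head "otter", modifier "monsoon".
Putting it together: [solstice [[[monsoon otter] box] keeper]].

[solstice [[[monsoon otter] box] keeper]]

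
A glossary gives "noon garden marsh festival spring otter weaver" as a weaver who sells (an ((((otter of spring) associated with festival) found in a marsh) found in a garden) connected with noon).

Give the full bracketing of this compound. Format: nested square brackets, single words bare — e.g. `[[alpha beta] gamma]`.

[[noon [garden [marsh [festival [spring otter]]]]] weaver]

The outermost head in the paraphrase is "weaver", modified by "noon garden marsh festival spring otter".
Within "noon garden marsh festival spring otter", the head is "otter" (specifically "garden marsh festival spring otter") and the modifier is "noon".
Within "garden marsh festival spring otter", the head is "otter" (specifically "marsh festival spring otter") and the modifier is "garden".
Within "marsh festival spring otter", the head is "otter" (specifically "festival spring otter") and the modifier is "marsh".
Within "festival spring otter", the head is "otter" (specifically "spring otter") and the modifier is "festival".
Within "spring otter", the head is "otter" and the modifier is "spring".
Assembled: [[noon [garden [marsh [festival [spring otter]]]]] weaver].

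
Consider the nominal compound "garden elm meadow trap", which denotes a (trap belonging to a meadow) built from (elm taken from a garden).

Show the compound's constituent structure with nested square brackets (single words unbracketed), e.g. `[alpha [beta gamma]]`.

The outermost head in the paraphrase is "trap" (specifically "meadow trap"), modified by "garden elm".
Within "garden elm", the head is "elm" and the modifier is "garden".
Within "meadow trap", the head is "trap" and the modifier is "meadow".
Assembled: [[garden elm] [meadow trap]].

[[garden elm] [meadow trap]]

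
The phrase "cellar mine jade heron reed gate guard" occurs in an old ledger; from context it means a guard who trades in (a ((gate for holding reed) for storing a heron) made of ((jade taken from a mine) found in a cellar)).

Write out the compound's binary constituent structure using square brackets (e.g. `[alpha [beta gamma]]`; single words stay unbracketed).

At the top level: head "guard"; modifier "cellar mine jade heron reed gate".
Within "cellar mine jade heron reed gate", the head is "gate" (specifically "heron reed gate") and the modifier is "cellar mine jade".
Within "cellar mine jade", the head is "jade" (specifically "mine jade") and the modifier is "cellar".
Within "mine jade", the head is "jade" and the modifier is "mine".
Within "heron reed gate", the head is "gate" (specifically "reed gate") and the modifier is "heron".
Within "reed gate", the head is "gate" and the modifier is "reed".
So the structure is [[[cellar [mine jade]] [heron [reed gate]]] guard].

[[[cellar [mine jade]] [heron [reed gate]]] guard]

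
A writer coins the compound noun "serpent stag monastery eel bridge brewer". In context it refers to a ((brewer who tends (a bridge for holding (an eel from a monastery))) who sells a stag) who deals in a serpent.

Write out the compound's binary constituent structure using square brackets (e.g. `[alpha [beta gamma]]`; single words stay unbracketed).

Whole compound: head "brewer" (specifically "stag monastery eel bridge brewer"), modifier "serpent".
Within "stag monastery eel bridge brewer", the head is "brewer" (specifically "monastery eel bridge brewer") and the modifier is "stag".
Within "monastery eel bridge brewer", the head is "brewer" and the modifier is "monastery eel bridge".
Within "monastery eel bridge", the head is "bridge" and the modifier is "monastery eel".
Within "monastery eel", the head is "eel" and the modifier is "monastery".
Assembled: [serpent [stag [[[monastery eel] bridge] brewer]]].

[serpent [stag [[[monastery eel] bridge] brewer]]]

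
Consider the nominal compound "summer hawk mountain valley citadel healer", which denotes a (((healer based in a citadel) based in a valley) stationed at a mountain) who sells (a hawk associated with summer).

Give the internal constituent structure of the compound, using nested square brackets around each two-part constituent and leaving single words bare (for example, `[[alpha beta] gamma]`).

[[summer hawk] [mountain [valley [citadel healer]]]]

Whole compound: head "healer" (specifically "mountain valley citadel healer"), modifier "summer hawk".
"summer hawk" → head "hawk", modifier "summer".
"mountain valley citadel healer" → head "healer" (specifically "valley citadel healer"), modifier "mountain".
"valley citadel healer" → head "healer" (specifically "citadel healer"), modifier "valley".
"citadel healer" → head "healer", modifier "citadel".
Putting it together: [[summer hawk] [mountain [valley [citadel healer]]]].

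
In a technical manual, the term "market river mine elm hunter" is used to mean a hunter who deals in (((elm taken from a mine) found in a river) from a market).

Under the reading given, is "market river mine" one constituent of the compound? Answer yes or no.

no

The top-level split is [market river mine elm] [hunter]; the full structure is [[market [river [mine elm]]] hunter].
"market river mine" straddles a constituent boundary, so it is not a single unit.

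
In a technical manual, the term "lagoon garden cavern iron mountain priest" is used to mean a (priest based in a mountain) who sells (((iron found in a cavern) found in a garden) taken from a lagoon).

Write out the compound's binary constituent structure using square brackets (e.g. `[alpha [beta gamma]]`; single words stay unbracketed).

[[lagoon [garden [cavern iron]]] [mountain priest]]

The outermost head in the paraphrase is "priest" (specifically "mountain priest"), modified by "lagoon garden cavern iron".
"lagoon garden cavern iron" → head "iron" (specifically "garden cavern iron"), modifier "lagoon".
"garden cavern iron" → head "iron" (specifically "cavern iron"), modifier "garden".
"cavern iron" → head "iron", modifier "cavern".
"mountain priest" → head "priest", modifier "mountain".
So the structure is [[lagoon [garden [cavern iron]]] [mountain priest]].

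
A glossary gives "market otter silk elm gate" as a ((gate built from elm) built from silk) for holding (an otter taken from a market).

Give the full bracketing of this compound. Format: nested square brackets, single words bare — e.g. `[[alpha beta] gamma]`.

Whole compound: head "gate" (specifically "silk elm gate"), modifier "market otter".
"market otter" → head "otter", modifier "market".
"silk elm gate" → head "gate" (specifically "elm gate"), modifier "silk".
"elm gate" → head "gate", modifier "elm".
Assembled: [[market otter] [silk [elm gate]]].

[[market otter] [silk [elm gate]]]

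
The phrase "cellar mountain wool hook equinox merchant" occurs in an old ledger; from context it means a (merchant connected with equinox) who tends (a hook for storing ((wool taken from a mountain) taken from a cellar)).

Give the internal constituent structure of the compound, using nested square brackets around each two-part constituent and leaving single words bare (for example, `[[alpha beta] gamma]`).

[[[cellar [mountain wool]] hook] [equinox merchant]]

Overall it is a kind of merchant (specifically "equinox merchant"); the modifier is "cellar mountain wool hook".
Inside "cellar mountain wool hook": head "hook", modifier "cellar mountain wool".
Inside "cellar mountain wool": head "wool" (specifically "mountain wool"), modifier "cellar".
Inside "mountain wool": head "wool", modifier "mountain".
Inside "equinox merchant": head "merchant", modifier "equinox".
Assembled: [[[cellar [mountain wool]] hook] [equinox merchant]].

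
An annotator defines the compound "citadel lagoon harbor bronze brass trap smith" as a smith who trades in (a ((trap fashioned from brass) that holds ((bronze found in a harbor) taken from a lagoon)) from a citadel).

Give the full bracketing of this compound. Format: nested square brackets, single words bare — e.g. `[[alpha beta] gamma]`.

Whole compound: head "smith", modifier "citadel lagoon harbor bronze brass trap".
Within "citadel lagoon harbor bronze brass trap", the head is "trap" (specifically "lagoon harbor bronze brass trap") and the modifier is "citadel".
Within "lagoon harbor bronze brass trap", the head is "trap" (specifically "brass trap") and the modifier is "lagoon harbor bronze".
Within "lagoon harbor bronze", the head is "bronze" (specifically "harbor bronze") and the modifier is "lagoon".
Within "harbor bronze", the head is "bronze" and the modifier is "harbor".
Within "brass trap", the head is "trap" and the modifier is "brass".
So the structure is [[citadel [[lagoon [harbor bronze]] [brass trap]]] smith].

[[citadel [[lagoon [harbor bronze]] [brass trap]]] smith]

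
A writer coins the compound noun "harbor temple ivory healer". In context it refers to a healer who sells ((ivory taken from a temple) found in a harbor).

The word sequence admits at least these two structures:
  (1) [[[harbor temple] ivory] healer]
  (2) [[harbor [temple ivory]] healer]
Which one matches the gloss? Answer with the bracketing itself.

[[harbor [temple ivory]] healer]

The paraphrase's head is the "healer" part ("healer"); its modifier is "harbor temple ivory".
That top-level split, carried through the inner groups, gives [[harbor [temple ivory]] healer].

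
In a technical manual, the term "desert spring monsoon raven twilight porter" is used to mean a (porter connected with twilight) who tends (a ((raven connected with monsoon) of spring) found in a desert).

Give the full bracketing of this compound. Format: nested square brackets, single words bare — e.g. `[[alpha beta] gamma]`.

[[desert [spring [monsoon raven]]] [twilight porter]]

Overall it is a kind of porter (specifically "twilight porter"); the modifier is "desert spring monsoon raven".
Within "desert spring monsoon raven", the head is "raven" (specifically "spring monsoon raven") and the modifier is "desert".
Within "spring monsoon raven", the head is "raven" (specifically "monsoon raven") and the modifier is "spring".
Within "monsoon raven", the head is "raven" and the modifier is "monsoon".
Within "twilight porter", the head is "porter" and the modifier is "twilight".
Assembled: [[desert [spring [monsoon raven]]] [twilight porter]].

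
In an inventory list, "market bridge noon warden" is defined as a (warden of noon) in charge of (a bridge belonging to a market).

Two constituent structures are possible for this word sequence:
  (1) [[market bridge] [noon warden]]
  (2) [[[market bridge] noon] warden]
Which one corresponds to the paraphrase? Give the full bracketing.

The paraphrase's head is the "warden" part ("noon warden"); its modifier is "market bridge".
That top-level split, carried through the inner groups, gives [[market bridge] [noon warden]].

[[market bridge] [noon warden]]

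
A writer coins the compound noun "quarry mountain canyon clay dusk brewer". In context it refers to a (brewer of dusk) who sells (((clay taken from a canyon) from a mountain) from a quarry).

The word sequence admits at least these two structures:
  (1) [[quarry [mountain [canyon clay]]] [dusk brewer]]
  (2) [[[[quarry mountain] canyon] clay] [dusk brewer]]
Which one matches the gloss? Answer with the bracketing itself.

The paraphrase's head is the "brewer" part ("dusk brewer"); its modifier is "quarry mountain canyon clay".
That top-level split, carried through the inner groups, gives [[quarry [mountain [canyon clay]]] [dusk brewer]].

[[quarry [mountain [canyon clay]]] [dusk brewer]]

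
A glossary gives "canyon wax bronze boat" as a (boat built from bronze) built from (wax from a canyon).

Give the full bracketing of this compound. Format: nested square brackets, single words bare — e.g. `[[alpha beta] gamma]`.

[[canyon wax] [bronze boat]]

At the top level: head "boat" (specifically "bronze boat"); modifier "canyon wax".
Inside "canyon wax": head "wax", modifier "canyon".
Inside "bronze boat": head "boat", modifier "bronze".
Assembled: [[canyon wax] [bronze boat]].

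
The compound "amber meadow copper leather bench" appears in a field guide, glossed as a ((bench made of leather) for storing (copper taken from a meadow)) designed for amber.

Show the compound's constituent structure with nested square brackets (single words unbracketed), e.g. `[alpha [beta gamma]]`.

At the top level: head "bench" (specifically "meadow copper leather bench"); modifier "amber".
Within "meadow copper leather bench", the head is "bench" (specifically "leather bench") and the modifier is "meadow copper".
Within "meadow copper", the head is "copper" and the modifier is "meadow".
Within "leather bench", the head is "bench" and the modifier is "leather".
Assembled: [amber [[meadow copper] [leather bench]]].

[amber [[meadow copper] [leather bench]]]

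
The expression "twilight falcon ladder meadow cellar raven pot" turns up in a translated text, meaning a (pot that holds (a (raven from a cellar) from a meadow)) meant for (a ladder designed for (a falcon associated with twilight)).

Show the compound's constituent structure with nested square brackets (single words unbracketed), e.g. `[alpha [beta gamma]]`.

The outermost head in the paraphrase is "pot" (specifically "meadow cellar raven pot"), modified by "twilight falcon ladder".
Within "twilight falcon ladder", the head is "ladder" and the modifier is "twilight falcon".
Within "twilight falcon", the head is "falcon" and the modifier is "twilight".
Within "meadow cellar raven pot", the head is "pot" and the modifier is "meadow cellar raven".
Within "meadow cellar raven", the head is "raven" (specifically "cellar raven") and the modifier is "meadow".
Within "cellar raven", the head is "raven" and the modifier is "cellar".
Putting it together: [[[twilight falcon] ladder] [[meadow [cellar raven]] pot]].

[[[twilight falcon] ladder] [[meadow [cellar raven]] pot]]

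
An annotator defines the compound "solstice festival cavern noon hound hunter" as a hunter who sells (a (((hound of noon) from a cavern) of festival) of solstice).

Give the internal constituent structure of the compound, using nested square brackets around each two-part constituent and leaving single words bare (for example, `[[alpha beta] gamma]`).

[[solstice [festival [cavern [noon hound]]]] hunter]

The outermost head in the paraphrase is "hunter", modified by "solstice festival cavern noon hound".
Inside "solstice festival cavern noon hound": head "hound" (specifically "festival cavern noon hound"), modifier "solstice".
Inside "festival cavern noon hound": head "hound" (specifically "cavern noon hound"), modifier "festival".
Inside "cavern noon hound": head "hound" (specifically "noon hound"), modifier "cavern".
Inside "noon hound": head "hound", modifier "noon".
So the structure is [[solstice [festival [cavern [noon hound]]]] hunter].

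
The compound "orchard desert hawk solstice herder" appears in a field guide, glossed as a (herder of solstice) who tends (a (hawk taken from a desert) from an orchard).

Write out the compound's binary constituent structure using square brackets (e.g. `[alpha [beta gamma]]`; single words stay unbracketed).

[[orchard [desert hawk]] [solstice herder]]

At the top level: head "herder" (specifically "solstice herder"); modifier "orchard desert hawk".
"orchard desert hawk" → head "hawk" (specifically "desert hawk"), modifier "orchard".
"desert hawk" → head "hawk", modifier "desert".
"solstice herder" → head "herder", modifier "solstice".
Assembled: [[orchard [desert hawk]] [solstice herder]].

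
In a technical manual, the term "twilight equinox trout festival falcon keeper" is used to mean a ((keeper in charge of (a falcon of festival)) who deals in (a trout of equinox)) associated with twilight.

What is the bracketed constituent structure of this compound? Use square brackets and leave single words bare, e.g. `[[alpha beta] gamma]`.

[twilight [[equinox trout] [[festival falcon] keeper]]]

At the top level: head "keeper" (specifically "equinox trout festival falcon keeper"); modifier "twilight".
Inside "equinox trout festival falcon keeper": head "keeper" (specifically "festival falcon keeper"), modifier "equinox trout".
Inside "equinox trout": head "trout", modifier "equinox".
Inside "festival falcon keeper": head "keeper", modifier "festival falcon".
Inside "festival falcon": head "falcon", modifier "festival".
So the structure is [twilight [[equinox trout] [[festival falcon] keeper]]].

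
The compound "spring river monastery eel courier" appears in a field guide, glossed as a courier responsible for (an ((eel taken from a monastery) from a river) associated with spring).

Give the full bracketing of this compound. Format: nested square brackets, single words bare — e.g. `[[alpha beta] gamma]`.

[[spring [river [monastery eel]]] courier]

Whole compound: head "courier", modifier "spring river monastery eel".
"spring river monastery eel" → head "eel" (specifically "river monastery eel"), modifier "spring".
"river monastery eel" → head "eel" (specifically "monastery eel"), modifier "river".
"monastery eel" → head "eel", modifier "monastery".
Putting it together: [[spring [river [monastery eel]]] courier].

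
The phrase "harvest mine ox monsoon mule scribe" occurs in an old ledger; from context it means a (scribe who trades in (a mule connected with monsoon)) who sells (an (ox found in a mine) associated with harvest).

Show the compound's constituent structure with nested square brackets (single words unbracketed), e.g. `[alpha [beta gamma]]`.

At the top level: head "scribe" (specifically "monsoon mule scribe"); modifier "harvest mine ox".
Within "harvest mine ox", the head is "ox" (specifically "mine ox") and the modifier is "harvest".
Within "mine ox", the head is "ox" and the modifier is "mine".
Within "monsoon mule scribe", the head is "scribe" and the modifier is "monsoon mule".
Within "monsoon mule", the head is "mule" and the modifier is "monsoon".
So the structure is [[harvest [mine ox]] [[monsoon mule] scribe]].

[[harvest [mine ox]] [[monsoon mule] scribe]]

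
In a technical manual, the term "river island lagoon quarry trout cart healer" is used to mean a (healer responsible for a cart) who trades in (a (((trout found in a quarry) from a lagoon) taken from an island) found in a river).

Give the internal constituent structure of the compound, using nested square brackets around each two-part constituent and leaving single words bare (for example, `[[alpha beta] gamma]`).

[[river [island [lagoon [quarry trout]]]] [cart healer]]

At the top level: head "healer" (specifically "cart healer"); modifier "river island lagoon quarry trout".
"river island lagoon quarry trout" → head "trout" (specifically "island lagoon quarry trout"), modifier "river".
"island lagoon quarry trout" → head "trout" (specifically "lagoon quarry trout"), modifier "island".
"lagoon quarry trout" → head "trout" (specifically "quarry trout"), modifier "lagoon".
"quarry trout" → head "trout", modifier "quarry".
"cart healer" → head "healer", modifier "cart".
Assembled: [[river [island [lagoon [quarry trout]]]] [cart healer]].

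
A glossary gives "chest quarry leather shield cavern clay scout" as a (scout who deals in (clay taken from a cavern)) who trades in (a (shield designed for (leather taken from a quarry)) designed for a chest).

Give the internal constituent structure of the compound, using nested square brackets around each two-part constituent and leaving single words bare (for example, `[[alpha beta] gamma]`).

Overall it is a kind of scout (specifically "cavern clay scout"); the modifier is "chest quarry leather shield".
Inside "chest quarry leather shield": head "shield" (specifically "quarry leather shield"), modifier "chest".
Inside "quarry leather shield": head "shield", modifier "quarry leather".
Inside "quarry leather": head "leather", modifier "quarry".
Inside "cavern clay scout": head "scout", modifier "cavern clay".
Inside "cavern clay": head "clay", modifier "cavern".
So the structure is [[chest [[quarry leather] shield]] [[cavern clay] scout]].

[[chest [[quarry leather] shield]] [[cavern clay] scout]]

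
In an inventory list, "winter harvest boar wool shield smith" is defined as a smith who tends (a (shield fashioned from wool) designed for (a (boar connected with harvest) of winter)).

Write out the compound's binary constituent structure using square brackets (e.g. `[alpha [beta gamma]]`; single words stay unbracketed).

[[[winter [harvest boar]] [wool shield]] smith]

At the top level: head "smith"; modifier "winter harvest boar wool shield".
Inside "winter harvest boar wool shield": head "shield" (specifically "wool shield"), modifier "winter harvest boar".
Inside "winter harvest boar": head "boar" (specifically "harvest boar"), modifier "winter".
Inside "harvest boar": head "boar", modifier "harvest".
Inside "wool shield": head "shield", modifier "wool".
Putting it together: [[[winter [harvest boar]] [wool shield]] smith].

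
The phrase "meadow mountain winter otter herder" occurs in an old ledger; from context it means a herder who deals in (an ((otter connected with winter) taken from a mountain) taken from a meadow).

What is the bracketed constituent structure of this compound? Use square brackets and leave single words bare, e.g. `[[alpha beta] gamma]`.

[[meadow [mountain [winter otter]]] herder]

The outermost head in the paraphrase is "herder", modified by "meadow mountain winter otter".
Inside "meadow mountain winter otter": head "otter" (specifically "mountain winter otter"), modifier "meadow".
Inside "mountain winter otter": head "otter" (specifically "winter otter"), modifier "mountain".
Inside "winter otter": head "otter", modifier "winter".
Assembled: [[meadow [mountain [winter otter]]] herder].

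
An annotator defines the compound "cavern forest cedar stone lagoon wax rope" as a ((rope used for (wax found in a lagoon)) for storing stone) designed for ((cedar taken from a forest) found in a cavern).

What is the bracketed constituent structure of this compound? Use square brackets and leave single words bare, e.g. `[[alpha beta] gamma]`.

At the top level: head "rope" (specifically "stone lagoon wax rope"); modifier "cavern forest cedar".
Inside "cavern forest cedar": head "cedar" (specifically "forest cedar"), modifier "cavern".
Inside "forest cedar": head "cedar", modifier "forest".
Inside "stone lagoon wax rope": head "rope" (specifically "lagoon wax rope"), modifier "stone".
Inside "lagoon wax rope": head "rope", modifier "lagoon wax".
Inside "lagoon wax": head "wax", modifier "lagoon".
Assembled: [[cavern [forest cedar]] [stone [[lagoon wax] rope]]].

[[cavern [forest cedar]] [stone [[lagoon wax] rope]]]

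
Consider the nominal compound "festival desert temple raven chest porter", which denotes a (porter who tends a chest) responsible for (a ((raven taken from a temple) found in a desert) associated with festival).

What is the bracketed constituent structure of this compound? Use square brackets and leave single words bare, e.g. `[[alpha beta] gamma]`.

Overall it is a kind of porter (specifically "chest porter"); the modifier is "festival desert temple raven".
Inside "festival desert temple raven": head "raven" (specifically "desert temple raven"), modifier "festival".
Inside "desert temple raven": head "raven" (specifically "temple raven"), modifier "desert".
Inside "temple raven": head "raven", modifier "temple".
Inside "chest porter": head "porter", modifier "chest".
Assembled: [[festival [desert [temple raven]]] [chest porter]].

[[festival [desert [temple raven]]] [chest porter]]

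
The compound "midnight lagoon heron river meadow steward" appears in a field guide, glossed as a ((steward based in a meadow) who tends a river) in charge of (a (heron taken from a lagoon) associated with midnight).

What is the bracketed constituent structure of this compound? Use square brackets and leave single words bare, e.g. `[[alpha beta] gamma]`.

At the top level: head "steward" (specifically "river meadow steward"); modifier "midnight lagoon heron".
Inside "midnight lagoon heron": head "heron" (specifically "lagoon heron"), modifier "midnight".
Inside "lagoon heron": head "heron", modifier "lagoon".
Inside "river meadow steward": head "steward" (specifically "meadow steward"), modifier "river".
Inside "meadow steward": head "steward", modifier "meadow".
Putting it together: [[midnight [lagoon heron]] [river [meadow steward]]].

[[midnight [lagoon heron]] [river [meadow steward]]]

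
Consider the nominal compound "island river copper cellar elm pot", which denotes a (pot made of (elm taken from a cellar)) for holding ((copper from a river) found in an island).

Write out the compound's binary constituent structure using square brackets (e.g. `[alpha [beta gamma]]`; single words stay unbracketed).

[[island [river copper]] [[cellar elm] pot]]

At the top level: head "pot" (specifically "cellar elm pot"); modifier "island river copper".
Inside "island river copper": head "copper" (specifically "river copper"), modifier "island".
Inside "river copper": head "copper", modifier "river".
Inside "cellar elm pot": head "pot", modifier "cellar elm".
Inside "cellar elm": head "elm", modifier "cellar".
Assembled: [[island [river copper]] [[cellar elm] pot]].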